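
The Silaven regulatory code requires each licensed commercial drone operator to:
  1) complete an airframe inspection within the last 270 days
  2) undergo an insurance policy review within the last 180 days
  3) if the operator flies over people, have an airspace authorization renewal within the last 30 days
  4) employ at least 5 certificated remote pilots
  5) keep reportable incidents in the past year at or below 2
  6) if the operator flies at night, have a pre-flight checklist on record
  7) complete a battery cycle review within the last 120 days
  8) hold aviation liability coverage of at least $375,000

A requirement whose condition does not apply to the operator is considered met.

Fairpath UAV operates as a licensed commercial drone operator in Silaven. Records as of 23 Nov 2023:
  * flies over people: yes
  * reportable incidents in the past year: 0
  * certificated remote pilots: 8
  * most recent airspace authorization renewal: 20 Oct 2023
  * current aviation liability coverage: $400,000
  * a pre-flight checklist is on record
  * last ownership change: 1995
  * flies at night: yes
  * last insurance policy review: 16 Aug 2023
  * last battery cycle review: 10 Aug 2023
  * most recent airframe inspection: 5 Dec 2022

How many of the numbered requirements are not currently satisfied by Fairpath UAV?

2

1. airframe inspection 353 days ago vs limit 270 → not met
2. insurance policy review 99 days ago vs limit 180 → met
3. condition 'flies over people' holds; airspace authorization renewal 34 days ago vs limit 30 → not met
4. certificated remote pilots 8 ≥ 5 → met
5. reportable incidents in the past year 0 ≤ 2 → met
6. condition 'flies at night' holds; pre-flight checklist present → met
7. battery cycle review 105 days ago vs limit 120 → met
8. aviation liability coverage $400,000 ≥ $375,000 → met
Not met: 2 of 8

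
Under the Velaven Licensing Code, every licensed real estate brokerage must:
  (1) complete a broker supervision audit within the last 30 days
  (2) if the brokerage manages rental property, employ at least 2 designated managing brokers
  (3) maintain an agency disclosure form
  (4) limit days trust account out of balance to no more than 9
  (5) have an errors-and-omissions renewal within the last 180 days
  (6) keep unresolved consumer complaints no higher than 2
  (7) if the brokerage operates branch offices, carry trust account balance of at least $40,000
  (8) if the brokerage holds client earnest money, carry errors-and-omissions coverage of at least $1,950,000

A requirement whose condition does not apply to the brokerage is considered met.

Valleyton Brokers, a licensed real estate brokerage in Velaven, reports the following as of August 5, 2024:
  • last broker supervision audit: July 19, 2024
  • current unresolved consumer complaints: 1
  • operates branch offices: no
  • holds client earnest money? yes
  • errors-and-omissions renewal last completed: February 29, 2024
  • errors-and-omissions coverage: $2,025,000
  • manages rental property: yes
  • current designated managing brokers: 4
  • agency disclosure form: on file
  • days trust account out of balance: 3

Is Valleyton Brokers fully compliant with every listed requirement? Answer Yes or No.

Yes

1. broker supervision audit 17 days ago vs limit 30 → met
2. condition 'manages rental property' holds; designated managing brokers 4 ≥ 2 → met
3. agency disclosure form present → met
4. days trust account out of balance 3 ≤ 9 → met
5. errors-and-omissions renewal 158 days ago vs limit 180 → met
6. unresolved consumer complaints 1 ≤ 2 → met
7. condition 'operates branch offices' does not hold → requirement n/a → met
8. condition 'holds client earnest money' holds; errors-and-omissions coverage $2,025,000 ≥ $1,950,000 → met
All met.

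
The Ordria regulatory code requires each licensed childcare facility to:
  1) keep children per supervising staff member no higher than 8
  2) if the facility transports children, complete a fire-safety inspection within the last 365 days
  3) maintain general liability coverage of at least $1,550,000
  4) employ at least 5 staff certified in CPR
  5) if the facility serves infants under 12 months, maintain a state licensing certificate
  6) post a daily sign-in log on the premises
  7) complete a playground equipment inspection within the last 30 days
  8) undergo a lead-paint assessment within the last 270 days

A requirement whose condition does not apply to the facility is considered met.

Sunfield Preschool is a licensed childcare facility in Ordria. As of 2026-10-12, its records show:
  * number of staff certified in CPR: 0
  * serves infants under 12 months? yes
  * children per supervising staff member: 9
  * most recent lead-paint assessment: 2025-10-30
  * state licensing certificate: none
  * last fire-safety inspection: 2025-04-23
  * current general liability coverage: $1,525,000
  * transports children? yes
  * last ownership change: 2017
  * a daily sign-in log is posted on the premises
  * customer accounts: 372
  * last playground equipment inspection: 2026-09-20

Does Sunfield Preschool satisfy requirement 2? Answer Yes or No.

No

2. condition 'transports children' holds; fire-safety inspection 537 days ago vs limit 365 → not met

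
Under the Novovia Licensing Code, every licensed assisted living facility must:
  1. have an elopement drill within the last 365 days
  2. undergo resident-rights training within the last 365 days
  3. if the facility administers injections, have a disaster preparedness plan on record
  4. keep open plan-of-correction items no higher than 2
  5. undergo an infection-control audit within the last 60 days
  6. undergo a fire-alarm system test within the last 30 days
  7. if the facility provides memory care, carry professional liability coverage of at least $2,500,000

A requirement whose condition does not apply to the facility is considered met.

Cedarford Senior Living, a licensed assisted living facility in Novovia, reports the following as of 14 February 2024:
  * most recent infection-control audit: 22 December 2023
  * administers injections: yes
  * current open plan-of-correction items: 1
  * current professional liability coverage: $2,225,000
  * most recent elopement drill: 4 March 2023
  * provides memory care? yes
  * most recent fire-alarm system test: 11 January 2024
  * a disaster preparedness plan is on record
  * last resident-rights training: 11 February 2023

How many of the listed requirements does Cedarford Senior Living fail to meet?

1. elopement drill 347 days ago vs limit 365 → met
2. resident-rights training 368 days ago vs limit 365 → not met
3. condition 'administers injections' holds; disaster preparedness plan present → met
4. open plan-of-correction items 1 ≤ 2 → met
5. infection-control audit 54 days ago vs limit 60 → met
6. fire-alarm system test 34 days ago vs limit 30 → not met
7. condition 'provides memory care' holds; professional liability coverage $2,225,000 < $2,500,000 → not met
Not met: 3 of 7

3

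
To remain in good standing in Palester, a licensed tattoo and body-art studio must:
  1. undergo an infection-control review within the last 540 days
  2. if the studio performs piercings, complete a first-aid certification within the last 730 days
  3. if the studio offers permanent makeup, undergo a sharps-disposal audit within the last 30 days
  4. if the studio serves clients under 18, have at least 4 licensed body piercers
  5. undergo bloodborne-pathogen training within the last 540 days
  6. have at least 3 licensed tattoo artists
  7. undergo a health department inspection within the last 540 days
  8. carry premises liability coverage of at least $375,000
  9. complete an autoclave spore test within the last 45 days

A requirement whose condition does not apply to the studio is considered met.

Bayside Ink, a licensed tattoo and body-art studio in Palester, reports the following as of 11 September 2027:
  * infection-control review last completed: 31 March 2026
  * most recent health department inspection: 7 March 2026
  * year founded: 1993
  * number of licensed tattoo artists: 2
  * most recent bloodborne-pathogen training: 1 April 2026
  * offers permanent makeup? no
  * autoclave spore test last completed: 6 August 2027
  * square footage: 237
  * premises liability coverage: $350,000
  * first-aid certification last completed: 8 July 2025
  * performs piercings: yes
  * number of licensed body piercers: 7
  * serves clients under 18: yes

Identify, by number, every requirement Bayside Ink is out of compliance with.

1. infection-control review 529 days ago vs limit 540 → met
2. condition 'performs piercings' holds; first-aid certification 795 days ago vs limit 730 → not met
3. condition 'offers permanent makeup' does not hold → requirement n/a → met
4. condition 'serves clients under 18' holds; licensed body piercers 7 ≥ 4 → met
5. bloodborne-pathogen training 528 days ago vs limit 540 → met
6. licensed tattoo artists 2 < 3 → not met
7. health department inspection 553 days ago vs limit 540 → not met
8. premises liability coverage $350,000 < $375,000 → not met
9. autoclave spore test 36 days ago vs limit 45 → met
Not met: 2, 6, 7, 8

2, 6, 7, 8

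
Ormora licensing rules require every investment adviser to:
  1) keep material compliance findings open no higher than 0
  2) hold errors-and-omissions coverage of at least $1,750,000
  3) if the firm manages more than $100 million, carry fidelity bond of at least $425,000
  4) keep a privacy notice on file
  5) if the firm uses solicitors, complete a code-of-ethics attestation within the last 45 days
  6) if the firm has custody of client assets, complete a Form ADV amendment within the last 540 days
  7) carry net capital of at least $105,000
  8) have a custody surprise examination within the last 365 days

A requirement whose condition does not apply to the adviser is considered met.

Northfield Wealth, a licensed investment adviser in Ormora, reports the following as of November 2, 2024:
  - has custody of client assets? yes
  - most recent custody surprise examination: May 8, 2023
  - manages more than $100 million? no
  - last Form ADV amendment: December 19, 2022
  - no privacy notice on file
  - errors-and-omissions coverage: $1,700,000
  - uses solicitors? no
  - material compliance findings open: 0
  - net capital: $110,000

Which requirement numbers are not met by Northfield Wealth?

1. material compliance findings open 0 ≤ 0 → met
2. errors-and-omissions coverage $1,700,000 < $1,750,000 → not met
3. condition 'manages more than $100 million' does not hold → requirement n/a → met
4. privacy notice absent → not met
5. condition 'uses solicitors' does not hold → requirement n/a → met
6. condition 'has custody of client assets' holds; Form ADV amendment 684 days ago vs limit 540 → not met
7. net capital $110,000 ≥ $105,000 → met
8. custody surprise examination 544 days ago vs limit 365 → not met
Not met: 2, 4, 6, 8

2, 4, 6, 8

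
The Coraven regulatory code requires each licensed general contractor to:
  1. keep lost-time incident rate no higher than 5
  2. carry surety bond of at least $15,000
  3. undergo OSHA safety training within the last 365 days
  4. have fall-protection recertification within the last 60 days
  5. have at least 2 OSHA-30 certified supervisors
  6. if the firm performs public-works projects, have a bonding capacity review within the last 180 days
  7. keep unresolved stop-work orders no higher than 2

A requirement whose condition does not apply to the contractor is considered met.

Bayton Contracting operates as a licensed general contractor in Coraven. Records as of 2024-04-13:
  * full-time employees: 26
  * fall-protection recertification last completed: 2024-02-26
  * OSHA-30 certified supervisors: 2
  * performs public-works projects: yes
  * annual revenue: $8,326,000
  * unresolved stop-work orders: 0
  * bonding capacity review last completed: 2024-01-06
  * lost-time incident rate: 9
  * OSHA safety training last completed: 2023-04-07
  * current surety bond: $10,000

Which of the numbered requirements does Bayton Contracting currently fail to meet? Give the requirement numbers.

1. lost-time incident rate 9 > 5 → not met
2. surety bond $10,000 < $15,000 → not met
3. OSHA safety training 372 days ago vs limit 365 → not met
4. fall-protection recertification 47 days ago vs limit 60 → met
5. OSHA-30 certified supervisors 2 ≥ 2 → met
6. condition 'performs public-works projects' holds; bonding capacity review 98 days ago vs limit 180 → met
7. unresolved stop-work orders 0 ≤ 2 → met
Not met: 1, 2, 3

1, 2, 3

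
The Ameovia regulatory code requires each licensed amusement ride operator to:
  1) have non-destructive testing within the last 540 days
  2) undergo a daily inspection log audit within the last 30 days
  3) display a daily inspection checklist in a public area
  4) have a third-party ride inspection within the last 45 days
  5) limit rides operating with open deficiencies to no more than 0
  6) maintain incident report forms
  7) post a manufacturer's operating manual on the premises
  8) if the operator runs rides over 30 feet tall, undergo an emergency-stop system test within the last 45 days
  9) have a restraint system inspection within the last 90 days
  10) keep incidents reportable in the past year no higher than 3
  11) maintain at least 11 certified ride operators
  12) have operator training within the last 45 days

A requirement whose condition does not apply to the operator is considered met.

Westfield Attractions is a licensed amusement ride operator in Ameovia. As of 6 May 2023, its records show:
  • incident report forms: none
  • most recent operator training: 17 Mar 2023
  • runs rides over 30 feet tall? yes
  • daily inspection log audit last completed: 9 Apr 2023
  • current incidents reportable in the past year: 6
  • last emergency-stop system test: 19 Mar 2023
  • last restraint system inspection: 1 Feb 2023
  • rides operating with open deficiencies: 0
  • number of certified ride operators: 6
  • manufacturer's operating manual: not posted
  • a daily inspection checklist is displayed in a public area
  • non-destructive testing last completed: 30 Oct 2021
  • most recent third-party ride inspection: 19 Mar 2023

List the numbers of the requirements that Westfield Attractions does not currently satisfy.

1, 4, 6, 7, 8, 9, 10, 11, 12

1. non-destructive testing 553 days ago vs limit 540 → not met
2. daily inspection log audit 27 days ago vs limit 30 → met
3. daily inspection checklist present → met
4. third-party ride inspection 48 days ago vs limit 45 → not met
5. rides operating with open deficiencies 0 ≤ 0 → met
6. incident report forms absent → not met
7. manufacturer's operating manual absent → not met
8. condition 'runs rides over 30 feet tall' holds; emergency-stop system test 48 days ago vs limit 45 → not met
9. restraint system inspection 94 days ago vs limit 90 → not met
10. incidents reportable in the past year 6 > 3 → not met
11. certified ride operators 6 < 11 → not met
12. operator training 50 days ago vs limit 45 → not met
Not met: 1, 4, 6, 7, 8, 9, 10, 11, 12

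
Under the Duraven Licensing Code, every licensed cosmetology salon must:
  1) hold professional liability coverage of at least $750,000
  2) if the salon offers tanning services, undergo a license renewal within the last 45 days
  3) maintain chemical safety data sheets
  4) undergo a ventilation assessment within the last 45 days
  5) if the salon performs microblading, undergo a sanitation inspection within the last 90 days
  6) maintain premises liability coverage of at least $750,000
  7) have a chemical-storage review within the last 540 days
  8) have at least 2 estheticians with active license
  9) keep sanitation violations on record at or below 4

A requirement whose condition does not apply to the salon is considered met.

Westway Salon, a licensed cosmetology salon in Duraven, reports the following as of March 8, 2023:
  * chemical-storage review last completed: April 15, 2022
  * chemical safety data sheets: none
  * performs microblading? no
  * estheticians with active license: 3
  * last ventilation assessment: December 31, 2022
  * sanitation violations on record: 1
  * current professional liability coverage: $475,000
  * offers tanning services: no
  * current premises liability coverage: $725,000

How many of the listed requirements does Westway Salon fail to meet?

1. professional liability coverage $475,000 < $750,000 → not met
2. condition 'offers tanning services' does not hold → requirement n/a → met
3. chemical safety data sheets absent → not met
4. ventilation assessment 67 days ago vs limit 45 → not met
5. condition 'performs microblading' does not hold → requirement n/a → met
6. premises liability coverage $725,000 < $750,000 → not met
7. chemical-storage review 327 days ago vs limit 540 → met
8. estheticians with active license 3 ≥ 2 → met
9. sanitation violations on record 1 ≤ 4 → met
Not met: 4 of 9

4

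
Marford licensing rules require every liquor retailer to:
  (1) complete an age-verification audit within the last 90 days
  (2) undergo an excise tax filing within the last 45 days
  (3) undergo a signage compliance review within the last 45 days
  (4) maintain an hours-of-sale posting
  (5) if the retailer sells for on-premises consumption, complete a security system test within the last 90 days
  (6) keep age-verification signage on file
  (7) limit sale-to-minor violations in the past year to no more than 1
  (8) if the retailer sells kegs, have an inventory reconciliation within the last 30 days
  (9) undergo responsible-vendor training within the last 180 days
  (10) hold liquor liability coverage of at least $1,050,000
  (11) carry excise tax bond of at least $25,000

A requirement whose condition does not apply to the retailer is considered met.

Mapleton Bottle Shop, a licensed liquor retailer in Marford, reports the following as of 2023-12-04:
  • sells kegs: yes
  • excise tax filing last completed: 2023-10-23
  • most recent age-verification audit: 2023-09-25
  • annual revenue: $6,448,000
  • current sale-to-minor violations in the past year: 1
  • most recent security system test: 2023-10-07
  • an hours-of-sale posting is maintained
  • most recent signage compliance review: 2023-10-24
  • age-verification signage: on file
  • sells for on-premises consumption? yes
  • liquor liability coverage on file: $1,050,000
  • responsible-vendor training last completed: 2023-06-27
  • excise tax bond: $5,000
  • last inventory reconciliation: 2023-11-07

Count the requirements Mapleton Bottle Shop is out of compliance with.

1. age-verification audit 70 days ago vs limit 90 → met
2. excise tax filing 42 days ago vs limit 45 → met
3. signage compliance review 41 days ago vs limit 45 → met
4. hours-of-sale posting present → met
5. condition 'sells for on-premises consumption' holds; security system test 58 days ago vs limit 90 → met
6. age-verification signage present → met
7. sale-to-minor violations in the past year 1 ≤ 1 → met
8. condition 'sells kegs' holds; inventory reconciliation 27 days ago vs limit 30 → met
9. responsible-vendor training 160 days ago vs limit 180 → met
10. liquor liability coverage $1,050,000 ≥ $1,050,000 → met
11. excise tax bond $5,000 < $25,000 → not met
Not met: 1 of 11

1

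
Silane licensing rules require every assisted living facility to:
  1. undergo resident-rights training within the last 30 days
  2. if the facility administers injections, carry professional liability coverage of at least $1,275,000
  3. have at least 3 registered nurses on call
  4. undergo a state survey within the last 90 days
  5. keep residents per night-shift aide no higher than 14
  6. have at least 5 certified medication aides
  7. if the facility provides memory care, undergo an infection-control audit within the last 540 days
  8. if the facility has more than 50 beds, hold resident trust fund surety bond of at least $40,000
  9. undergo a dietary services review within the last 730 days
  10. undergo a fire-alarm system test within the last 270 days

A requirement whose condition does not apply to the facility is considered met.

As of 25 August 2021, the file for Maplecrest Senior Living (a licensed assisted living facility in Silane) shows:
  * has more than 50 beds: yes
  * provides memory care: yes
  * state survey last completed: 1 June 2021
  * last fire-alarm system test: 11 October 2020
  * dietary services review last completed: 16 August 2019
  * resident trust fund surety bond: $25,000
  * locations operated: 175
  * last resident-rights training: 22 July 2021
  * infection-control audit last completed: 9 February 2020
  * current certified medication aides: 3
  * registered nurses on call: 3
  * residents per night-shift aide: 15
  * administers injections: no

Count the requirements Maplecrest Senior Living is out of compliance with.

7

1. resident-rights training 34 days ago vs limit 30 → not met
2. condition 'administers injections' does not hold → requirement n/a → met
3. registered nurses on call 3 ≥ 3 → met
4. state survey 85 days ago vs limit 90 → met
5. residents per night-shift aide 15 > 14 → not met
6. certified medication aides 3 < 5 → not met
7. condition 'provides memory care' holds; infection-control audit 563 days ago vs limit 540 → not met
8. condition 'has more than 50 beds' holds; resident trust fund surety bond $25,000 < $40,000 → not met
9. dietary services review 740 days ago vs limit 730 → not met
10. fire-alarm system test 318 days ago vs limit 270 → not met
Not met: 7 of 10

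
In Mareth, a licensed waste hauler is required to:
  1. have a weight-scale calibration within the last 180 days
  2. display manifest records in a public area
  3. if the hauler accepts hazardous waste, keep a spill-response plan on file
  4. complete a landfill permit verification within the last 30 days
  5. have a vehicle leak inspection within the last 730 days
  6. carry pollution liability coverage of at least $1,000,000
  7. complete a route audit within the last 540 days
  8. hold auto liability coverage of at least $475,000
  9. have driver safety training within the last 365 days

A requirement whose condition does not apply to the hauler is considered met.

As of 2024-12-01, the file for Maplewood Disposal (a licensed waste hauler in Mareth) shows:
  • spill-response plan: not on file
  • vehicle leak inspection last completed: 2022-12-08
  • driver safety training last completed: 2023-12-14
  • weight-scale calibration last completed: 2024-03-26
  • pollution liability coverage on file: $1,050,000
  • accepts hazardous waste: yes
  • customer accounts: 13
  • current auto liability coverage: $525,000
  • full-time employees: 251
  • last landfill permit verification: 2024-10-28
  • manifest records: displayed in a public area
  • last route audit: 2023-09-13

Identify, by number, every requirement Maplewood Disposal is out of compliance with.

1. weight-scale calibration 250 days ago vs limit 180 → not met
2. manifest records present → met
3. condition 'accepts hazardous waste' holds; spill-response plan absent → not met
4. landfill permit verification 34 days ago vs limit 30 → not met
5. vehicle leak inspection 724 days ago vs limit 730 → met
6. pollution liability coverage $1,050,000 ≥ $1,000,000 → met
7. route audit 445 days ago vs limit 540 → met
8. auto liability coverage $525,000 ≥ $475,000 → met
9. driver safety training 353 days ago vs limit 365 → met
Not met: 1, 3, 4

1, 3, 4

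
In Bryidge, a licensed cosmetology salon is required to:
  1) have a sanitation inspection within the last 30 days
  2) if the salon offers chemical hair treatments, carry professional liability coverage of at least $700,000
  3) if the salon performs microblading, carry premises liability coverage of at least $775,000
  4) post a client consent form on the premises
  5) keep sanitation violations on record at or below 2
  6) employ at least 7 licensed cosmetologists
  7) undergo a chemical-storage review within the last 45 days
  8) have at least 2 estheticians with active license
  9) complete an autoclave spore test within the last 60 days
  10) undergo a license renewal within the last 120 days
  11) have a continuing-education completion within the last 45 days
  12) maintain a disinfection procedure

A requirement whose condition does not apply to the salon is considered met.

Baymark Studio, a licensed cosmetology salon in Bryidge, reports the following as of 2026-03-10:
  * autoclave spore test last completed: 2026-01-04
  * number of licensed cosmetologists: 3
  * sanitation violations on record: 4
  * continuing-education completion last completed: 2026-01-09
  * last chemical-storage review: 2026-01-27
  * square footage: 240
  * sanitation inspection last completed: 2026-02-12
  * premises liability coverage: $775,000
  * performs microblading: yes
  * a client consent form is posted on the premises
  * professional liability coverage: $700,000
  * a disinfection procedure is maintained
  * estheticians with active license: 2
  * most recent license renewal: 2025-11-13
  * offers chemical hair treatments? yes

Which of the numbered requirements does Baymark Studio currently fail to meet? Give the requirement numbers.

1. sanitation inspection 26 days ago vs limit 30 → met
2. condition 'offers chemical hair treatments' holds; professional liability coverage $700,000 ≥ $700,000 → met
3. condition 'performs microblading' holds; premises liability coverage $775,000 ≥ $775,000 → met
4. client consent form present → met
5. sanitation violations on record 4 > 2 → not met
6. licensed cosmetologists 3 < 7 → not met
7. chemical-storage review 42 days ago vs limit 45 → met
8. estheticians with active license 2 ≥ 2 → met
9. autoclave spore test 65 days ago vs limit 60 → not met
10. license renewal 117 days ago vs limit 120 → met
11. continuing-education completion 60 days ago vs limit 45 → not met
12. disinfection procedure present → met
Not met: 5, 6, 9, 11

5, 6, 9, 11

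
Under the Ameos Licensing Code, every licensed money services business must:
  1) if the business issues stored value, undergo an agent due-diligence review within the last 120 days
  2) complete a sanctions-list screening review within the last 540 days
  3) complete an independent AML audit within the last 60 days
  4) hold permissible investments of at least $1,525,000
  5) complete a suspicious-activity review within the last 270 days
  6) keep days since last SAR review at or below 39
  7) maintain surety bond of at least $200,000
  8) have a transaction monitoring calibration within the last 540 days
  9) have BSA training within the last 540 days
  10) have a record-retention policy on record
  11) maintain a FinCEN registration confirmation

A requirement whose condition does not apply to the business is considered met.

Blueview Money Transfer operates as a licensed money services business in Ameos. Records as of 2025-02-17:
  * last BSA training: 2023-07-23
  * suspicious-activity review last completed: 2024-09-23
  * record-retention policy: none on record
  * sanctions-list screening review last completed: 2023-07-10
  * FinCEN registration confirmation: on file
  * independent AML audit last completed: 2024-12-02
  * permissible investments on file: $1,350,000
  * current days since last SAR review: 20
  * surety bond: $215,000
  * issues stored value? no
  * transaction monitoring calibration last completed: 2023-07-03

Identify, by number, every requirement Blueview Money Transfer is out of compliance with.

1. condition 'issues stored value' does not hold → requirement n/a → met
2. sanctions-list screening review 588 days ago vs limit 540 → not met
3. independent AML audit 77 days ago vs limit 60 → not met
4. permissible investments $1,350,000 < $1,525,000 → not met
5. suspicious-activity review 147 days ago vs limit 270 → met
6. days since last SAR review 20 ≤ 39 → met
7. surety bond $215,000 ≥ $200,000 → met
8. transaction monitoring calibration 595 days ago vs limit 540 → not met
9. BSA training 575 days ago vs limit 540 → not met
10. record-retention policy absent → not met
11. FinCEN registration confirmation present → met
Not met: 2, 3, 4, 8, 9, 10

2, 3, 4, 8, 9, 10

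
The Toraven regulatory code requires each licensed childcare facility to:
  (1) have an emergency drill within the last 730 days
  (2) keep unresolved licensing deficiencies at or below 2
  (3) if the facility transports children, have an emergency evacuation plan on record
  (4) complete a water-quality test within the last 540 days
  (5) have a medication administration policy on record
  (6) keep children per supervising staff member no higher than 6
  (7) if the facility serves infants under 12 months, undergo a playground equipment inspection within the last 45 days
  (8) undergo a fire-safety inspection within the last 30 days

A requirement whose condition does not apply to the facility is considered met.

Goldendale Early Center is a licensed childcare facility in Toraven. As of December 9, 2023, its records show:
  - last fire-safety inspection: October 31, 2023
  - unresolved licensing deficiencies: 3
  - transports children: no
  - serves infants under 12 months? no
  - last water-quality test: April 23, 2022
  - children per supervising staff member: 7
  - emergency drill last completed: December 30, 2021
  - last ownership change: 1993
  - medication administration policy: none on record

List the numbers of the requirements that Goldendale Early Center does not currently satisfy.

1. emergency drill 709 days ago vs limit 730 → met
2. unresolved licensing deficiencies 3 > 2 → not met
3. condition 'transports children' does not hold → requirement n/a → met
4. water-quality test 595 days ago vs limit 540 → not met
5. medication administration policy absent → not met
6. children per supervising staff member 7 > 6 → not met
7. condition 'serves infants under 12 months' does not hold → requirement n/a → met
8. fire-safety inspection 39 days ago vs limit 30 → not met
Not met: 2, 4, 5, 6, 8

2, 4, 5, 6, 8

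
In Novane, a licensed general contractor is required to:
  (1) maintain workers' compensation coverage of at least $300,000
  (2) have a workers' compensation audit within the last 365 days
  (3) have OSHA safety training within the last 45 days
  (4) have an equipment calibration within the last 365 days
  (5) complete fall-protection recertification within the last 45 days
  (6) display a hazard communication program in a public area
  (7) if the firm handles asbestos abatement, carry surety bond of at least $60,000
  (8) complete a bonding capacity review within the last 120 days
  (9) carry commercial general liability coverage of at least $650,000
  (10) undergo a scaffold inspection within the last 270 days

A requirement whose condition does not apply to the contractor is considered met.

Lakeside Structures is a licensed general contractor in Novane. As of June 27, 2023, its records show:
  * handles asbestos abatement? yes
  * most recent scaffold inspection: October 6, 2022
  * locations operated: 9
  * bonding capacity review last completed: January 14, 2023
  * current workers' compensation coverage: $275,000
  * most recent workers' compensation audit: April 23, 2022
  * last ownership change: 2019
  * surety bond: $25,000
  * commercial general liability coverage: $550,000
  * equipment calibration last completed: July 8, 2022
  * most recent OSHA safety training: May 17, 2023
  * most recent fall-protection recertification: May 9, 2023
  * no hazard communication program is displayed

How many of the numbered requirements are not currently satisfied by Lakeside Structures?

1. workers' compensation coverage $275,000 < $300,000 → not met
2. workers' compensation audit 430 days ago vs limit 365 → not met
3. OSHA safety training 41 days ago vs limit 45 → met
4. equipment calibration 354 days ago vs limit 365 → met
5. fall-protection recertification 49 days ago vs limit 45 → not met
6. hazard communication program absent → not met
7. condition 'handles asbestos abatement' holds; surety bond $25,000 < $60,000 → not met
8. bonding capacity review 164 days ago vs limit 120 → not met
9. commercial general liability coverage $550,000 < $650,000 → not met
10. scaffold inspection 264 days ago vs limit 270 → met
Not met: 7 of 10

7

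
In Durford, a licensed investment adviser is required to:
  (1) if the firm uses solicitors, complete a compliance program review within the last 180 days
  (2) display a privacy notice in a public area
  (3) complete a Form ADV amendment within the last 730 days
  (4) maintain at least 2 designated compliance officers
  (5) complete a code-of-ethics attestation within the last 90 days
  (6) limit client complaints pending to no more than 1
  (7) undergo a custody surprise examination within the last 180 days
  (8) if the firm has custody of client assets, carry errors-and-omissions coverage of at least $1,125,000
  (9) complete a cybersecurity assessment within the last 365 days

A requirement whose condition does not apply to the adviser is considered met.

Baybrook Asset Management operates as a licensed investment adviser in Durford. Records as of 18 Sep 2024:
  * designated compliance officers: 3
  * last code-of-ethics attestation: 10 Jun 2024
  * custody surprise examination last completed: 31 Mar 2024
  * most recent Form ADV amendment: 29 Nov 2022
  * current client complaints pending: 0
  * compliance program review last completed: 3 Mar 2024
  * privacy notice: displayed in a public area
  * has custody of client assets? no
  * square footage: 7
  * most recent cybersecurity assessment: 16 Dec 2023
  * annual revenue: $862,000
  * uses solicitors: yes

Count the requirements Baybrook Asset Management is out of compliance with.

1. condition 'uses solicitors' holds; compliance program review 199 days ago vs limit 180 → not met
2. privacy notice present → met
3. Form ADV amendment 659 days ago vs limit 730 → met
4. designated compliance officers 3 ≥ 2 → met
5. code-of-ethics attestation 100 days ago vs limit 90 → not met
6. client complaints pending 0 ≤ 1 → met
7. custody surprise examination 171 days ago vs limit 180 → met
8. condition 'has custody of client assets' does not hold → requirement n/a → met
9. cybersecurity assessment 277 days ago vs limit 365 → met
Not met: 2 of 9

2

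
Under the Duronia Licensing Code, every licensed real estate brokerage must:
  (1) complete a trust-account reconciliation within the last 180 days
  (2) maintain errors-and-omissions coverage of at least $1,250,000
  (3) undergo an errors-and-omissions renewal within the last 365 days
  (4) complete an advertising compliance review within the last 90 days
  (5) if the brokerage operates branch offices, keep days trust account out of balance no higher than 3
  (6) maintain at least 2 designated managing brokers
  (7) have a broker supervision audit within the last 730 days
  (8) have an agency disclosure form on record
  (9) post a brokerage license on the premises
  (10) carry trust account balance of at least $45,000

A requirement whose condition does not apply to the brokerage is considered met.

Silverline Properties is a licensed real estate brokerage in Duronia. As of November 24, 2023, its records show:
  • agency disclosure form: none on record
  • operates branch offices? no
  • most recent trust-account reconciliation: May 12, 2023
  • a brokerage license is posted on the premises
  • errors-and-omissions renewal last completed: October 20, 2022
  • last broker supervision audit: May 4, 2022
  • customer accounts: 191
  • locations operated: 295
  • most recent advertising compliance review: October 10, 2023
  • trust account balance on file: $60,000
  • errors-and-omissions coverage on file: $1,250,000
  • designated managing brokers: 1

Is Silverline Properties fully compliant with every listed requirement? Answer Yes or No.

1. trust-account reconciliation 196 days ago vs limit 180 → not met
2. errors-and-omissions coverage $1,250,000 ≥ $1,250,000 → met
3. errors-and-omissions renewal 400 days ago vs limit 365 → not met
4. advertising compliance review 45 days ago vs limit 90 → met
5. condition 'operates branch offices' does not hold → requirement n/a → met
6. designated managing brokers 1 < 2 → not met
7. broker supervision audit 569 days ago vs limit 730 → met
8. agency disclosure form absent → not met
9. brokerage license present → met
10. trust account balance $60,000 ≥ $45,000 → met
Not met: 1, 3, 6, 8

No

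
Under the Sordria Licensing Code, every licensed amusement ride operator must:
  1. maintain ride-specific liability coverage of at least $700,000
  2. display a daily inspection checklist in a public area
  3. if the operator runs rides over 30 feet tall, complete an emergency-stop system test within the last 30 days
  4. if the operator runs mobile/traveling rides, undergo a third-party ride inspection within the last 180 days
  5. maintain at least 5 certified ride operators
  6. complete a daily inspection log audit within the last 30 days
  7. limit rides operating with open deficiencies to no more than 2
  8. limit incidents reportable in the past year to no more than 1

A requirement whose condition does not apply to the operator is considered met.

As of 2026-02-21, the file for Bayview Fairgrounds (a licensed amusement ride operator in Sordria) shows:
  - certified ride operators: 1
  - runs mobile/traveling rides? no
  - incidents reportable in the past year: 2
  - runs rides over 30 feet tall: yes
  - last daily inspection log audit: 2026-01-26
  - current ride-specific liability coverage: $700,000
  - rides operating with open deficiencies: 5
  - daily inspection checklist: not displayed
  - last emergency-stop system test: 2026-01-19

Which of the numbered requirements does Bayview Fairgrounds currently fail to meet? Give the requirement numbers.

1. ride-specific liability coverage $700,000 ≥ $700,000 → met
2. daily inspection checklist absent → not met
3. condition 'runs rides over 30 feet tall' holds; emergency-stop system test 33 days ago vs limit 30 → not met
4. condition 'runs mobile/traveling rides' does not hold → requirement n/a → met
5. certified ride operators 1 < 5 → not met
6. daily inspection log audit 26 days ago vs limit 30 → met
7. rides operating with open deficiencies 5 > 2 → not met
8. incidents reportable in the past year 2 > 1 → not met
Not met: 2, 3, 5, 7, 8

2, 3, 5, 7, 8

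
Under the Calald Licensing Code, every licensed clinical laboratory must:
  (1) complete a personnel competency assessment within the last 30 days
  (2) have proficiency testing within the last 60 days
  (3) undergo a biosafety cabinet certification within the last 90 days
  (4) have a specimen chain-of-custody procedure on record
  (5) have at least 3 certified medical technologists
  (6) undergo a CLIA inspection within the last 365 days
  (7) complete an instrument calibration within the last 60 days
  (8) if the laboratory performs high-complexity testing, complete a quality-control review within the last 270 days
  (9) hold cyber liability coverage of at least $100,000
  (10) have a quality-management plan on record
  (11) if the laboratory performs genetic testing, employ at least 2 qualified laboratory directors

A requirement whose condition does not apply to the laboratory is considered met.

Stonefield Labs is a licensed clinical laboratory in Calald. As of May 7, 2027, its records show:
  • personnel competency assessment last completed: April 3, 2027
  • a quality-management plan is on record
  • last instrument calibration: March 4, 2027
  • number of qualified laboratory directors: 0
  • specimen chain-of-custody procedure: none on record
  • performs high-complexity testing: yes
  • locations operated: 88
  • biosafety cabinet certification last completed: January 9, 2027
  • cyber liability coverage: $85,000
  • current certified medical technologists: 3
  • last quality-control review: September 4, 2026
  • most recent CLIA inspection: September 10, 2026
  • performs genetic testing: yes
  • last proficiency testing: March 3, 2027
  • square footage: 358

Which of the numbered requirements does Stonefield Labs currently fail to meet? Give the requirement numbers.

1. personnel competency assessment 34 days ago vs limit 30 → not met
2. proficiency testing 65 days ago vs limit 60 → not met
3. biosafety cabinet certification 118 days ago vs limit 90 → not met
4. specimen chain-of-custody procedure absent → not met
5. certified medical technologists 3 ≥ 3 → met
6. CLIA inspection 239 days ago vs limit 365 → met
7. instrument calibration 64 days ago vs limit 60 → not met
8. condition 'performs high-complexity testing' holds; quality-control review 245 days ago vs limit 270 → met
9. cyber liability coverage $85,000 < $100,000 → not met
10. quality-management plan present → met
11. condition 'performs genetic testing' holds; qualified laboratory directors 0 < 2 → not met
Not met: 1, 2, 3, 4, 7, 9, 11

1, 2, 3, 4, 7, 9, 11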